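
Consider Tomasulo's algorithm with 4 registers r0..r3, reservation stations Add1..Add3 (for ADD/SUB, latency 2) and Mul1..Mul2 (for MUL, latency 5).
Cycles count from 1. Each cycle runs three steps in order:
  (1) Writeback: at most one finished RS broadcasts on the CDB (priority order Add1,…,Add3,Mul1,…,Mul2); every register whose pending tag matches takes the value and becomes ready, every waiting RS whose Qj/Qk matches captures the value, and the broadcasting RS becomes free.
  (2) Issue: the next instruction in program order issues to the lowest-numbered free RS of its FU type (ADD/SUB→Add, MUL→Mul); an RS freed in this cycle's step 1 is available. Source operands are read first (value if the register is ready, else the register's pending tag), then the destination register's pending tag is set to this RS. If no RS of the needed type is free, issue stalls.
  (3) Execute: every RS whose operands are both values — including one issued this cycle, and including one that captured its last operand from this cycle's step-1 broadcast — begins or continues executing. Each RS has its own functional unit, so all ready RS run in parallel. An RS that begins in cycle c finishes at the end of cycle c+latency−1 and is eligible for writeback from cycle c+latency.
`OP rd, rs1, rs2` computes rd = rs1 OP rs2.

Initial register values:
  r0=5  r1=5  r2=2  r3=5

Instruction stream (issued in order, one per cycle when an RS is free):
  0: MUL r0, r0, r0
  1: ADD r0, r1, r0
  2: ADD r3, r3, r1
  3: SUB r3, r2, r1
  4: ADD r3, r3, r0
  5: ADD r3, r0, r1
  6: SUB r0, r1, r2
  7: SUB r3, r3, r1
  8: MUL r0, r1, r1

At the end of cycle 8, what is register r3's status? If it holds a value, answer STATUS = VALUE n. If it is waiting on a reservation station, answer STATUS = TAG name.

STATUS = TAG Add3

  c1: issue MUL r0<-Mul1  regs: r0:Mul1,r1:5,r2:2,r3:5
  c2: issue ADD r0<-Add1  regs: r0:Add1,r1:5,r2:2,r3:5
  c3: issue ADD r3<-Add2  regs: r0:Add1,r1:5,r2:2,r3:Add2
  c4: issue SUB r3<-Add3  regs: r0:Add1,r1:5,r2:2,r3:Add3
  c5: CDB Add2=10; issue ADD r3<-Add2  regs: r0:Add1,r1:5,r2:2,r3:Add2
  c6: CDB Add3=-3; issue ADD r3<-Add3  regs: r0:Add1,r1:5,r2:2,r3:Add3
  c7: CDB Mul1=25; stall  regs: r0:Add1,r1:5,r2:2,r3:Add3
  c8: stall  regs: r0:Add1,r1:5,r2:2,r3:Add3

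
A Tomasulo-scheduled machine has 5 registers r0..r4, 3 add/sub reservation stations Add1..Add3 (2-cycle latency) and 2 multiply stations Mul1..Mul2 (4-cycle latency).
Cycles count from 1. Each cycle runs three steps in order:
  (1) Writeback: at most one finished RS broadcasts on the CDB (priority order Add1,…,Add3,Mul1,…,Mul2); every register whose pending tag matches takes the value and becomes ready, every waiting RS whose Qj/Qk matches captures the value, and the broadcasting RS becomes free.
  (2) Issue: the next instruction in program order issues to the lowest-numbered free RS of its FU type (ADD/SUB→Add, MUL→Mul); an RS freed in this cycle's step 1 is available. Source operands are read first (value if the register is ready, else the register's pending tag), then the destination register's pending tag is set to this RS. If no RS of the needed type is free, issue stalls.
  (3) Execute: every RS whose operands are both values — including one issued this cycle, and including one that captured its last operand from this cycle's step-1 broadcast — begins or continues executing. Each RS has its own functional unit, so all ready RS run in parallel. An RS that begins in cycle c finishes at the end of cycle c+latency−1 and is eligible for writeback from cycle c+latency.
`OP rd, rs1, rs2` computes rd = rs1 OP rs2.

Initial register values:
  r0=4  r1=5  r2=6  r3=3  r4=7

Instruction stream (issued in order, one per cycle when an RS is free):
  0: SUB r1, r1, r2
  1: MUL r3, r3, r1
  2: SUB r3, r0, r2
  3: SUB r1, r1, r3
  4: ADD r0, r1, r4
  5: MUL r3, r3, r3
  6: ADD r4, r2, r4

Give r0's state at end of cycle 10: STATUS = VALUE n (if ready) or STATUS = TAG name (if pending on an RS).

cycle 1: issue SUB r1<-Add1 // r0:4,r1:Add1,r2:6,r3:3,r4:7
cycle 2: issue MUL r3<-Mul1 // r0:4,r1:Add1,r2:6,r3:Mul1,r4:7
cycle 3: CDB Add1=-1; issue SUB r3<-Add1 // r0:4,r1:-1,r2:6,r3:Add1,r4:7
cycle 4: issue SUB r1<-Add2 // r0:4,r1:Add2,r2:6,r3:Add1,r4:7
cycle 5: CDB Add1=-2; issue ADD r0<-Add1 // r0:Add1,r1:Add2,r2:6,r3:-2,r4:7
cycle 6: issue MUL r3<-Mul2 // r0:Add1,r1:Add2,r2:6,r3:Mul2,r4:7
cycle 7: CDB Add2=1; issue ADD r4<-Add2 // r0:Add1,r1:1,r2:6,r3:Mul2,r4:Add2
cycle 8: CDB Mul1=-3 // r0:Add1,r1:1,r2:6,r3:Mul2,r4:Add2
cycle 9: CDB Add1=8 // r0:8,r1:1,r2:6,r3:Mul2,r4:Add2
cycle 10: CDB Add2=13 // r0:8,r1:1,r2:6,r3:Mul2,r4:13

STATUS = VALUE 8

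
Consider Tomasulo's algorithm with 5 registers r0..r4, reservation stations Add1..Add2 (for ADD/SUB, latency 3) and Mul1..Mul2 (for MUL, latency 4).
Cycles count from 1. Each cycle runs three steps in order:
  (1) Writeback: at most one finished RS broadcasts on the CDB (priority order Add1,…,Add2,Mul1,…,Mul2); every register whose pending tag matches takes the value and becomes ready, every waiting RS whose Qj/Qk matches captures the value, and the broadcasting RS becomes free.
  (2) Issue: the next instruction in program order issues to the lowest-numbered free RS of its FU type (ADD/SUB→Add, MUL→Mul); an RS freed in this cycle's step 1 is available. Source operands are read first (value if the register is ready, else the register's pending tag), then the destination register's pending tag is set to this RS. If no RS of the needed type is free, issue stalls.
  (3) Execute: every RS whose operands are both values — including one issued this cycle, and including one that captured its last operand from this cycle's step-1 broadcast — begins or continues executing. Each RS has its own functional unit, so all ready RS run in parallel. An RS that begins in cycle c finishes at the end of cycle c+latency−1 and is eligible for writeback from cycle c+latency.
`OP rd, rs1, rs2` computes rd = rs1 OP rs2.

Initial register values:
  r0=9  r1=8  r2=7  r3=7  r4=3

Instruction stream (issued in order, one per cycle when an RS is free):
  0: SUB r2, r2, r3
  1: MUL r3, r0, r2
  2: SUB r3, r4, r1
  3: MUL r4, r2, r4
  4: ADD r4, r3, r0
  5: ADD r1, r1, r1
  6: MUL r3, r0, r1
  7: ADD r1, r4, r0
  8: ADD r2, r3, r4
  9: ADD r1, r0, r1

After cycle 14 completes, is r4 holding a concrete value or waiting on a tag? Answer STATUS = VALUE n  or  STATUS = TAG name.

STATUS = VALUE 4

  c1: issue SUB r2<-Add1  regs: r0:9,r1:8,r2:Add1,r3:7,r4:3
  c2: issue MUL r3<-Mul1  regs: r0:9,r1:8,r2:Add1,r3:Mul1,r4:3
  c3: issue SUB r3<-Add2  regs: r0:9,r1:8,r2:Add1,r3:Add2,r4:3
  c4: CDB Add1=0; issue MUL r4<-Mul2  regs: r0:9,r1:8,r2:0,r3:Add2,r4:Mul2
  c5: issue ADD r4<-Add1  regs: r0:9,r1:8,r2:0,r3:Add2,r4:Add1
  c6: CDB Add2=-5; issue ADD r1<-Add2  regs: r0:9,r1:Add2,r2:0,r3:-5,r4:Add1
  c7: stall  regs: r0:9,r1:Add2,r2:0,r3:-5,r4:Add1
  c8: CDB Mul1=0; issue MUL r3<-Mul1  regs: r0:9,r1:Add2,r2:0,r3:Mul1,r4:Add1
  c9: CDB Add1=4; issue ADD r1<-Add1  regs: r0:9,r1:Add1,r2:0,r3:Mul1,r4:4
  c10: CDB Add2=16; issue ADD r2<-Add2  regs: r0:9,r1:Add1,r2:Add2,r3:Mul1,r4:4
  c11: CDB Mul2=0; stall  regs: r0:9,r1:Add1,r2:Add2,r3:Mul1,r4:4
  c12: CDB Add1=13; issue ADD r1<-Add1  regs: r0:9,r1:Add1,r2:Add2,r3:Mul1,r4:4
  c13: -  regs: r0:9,r1:Add1,r2:Add2,r3:Mul1,r4:4
  c14: CDB Mul1=144  regs: r0:9,r1:Add1,r2:Add2,r3:144,r4:4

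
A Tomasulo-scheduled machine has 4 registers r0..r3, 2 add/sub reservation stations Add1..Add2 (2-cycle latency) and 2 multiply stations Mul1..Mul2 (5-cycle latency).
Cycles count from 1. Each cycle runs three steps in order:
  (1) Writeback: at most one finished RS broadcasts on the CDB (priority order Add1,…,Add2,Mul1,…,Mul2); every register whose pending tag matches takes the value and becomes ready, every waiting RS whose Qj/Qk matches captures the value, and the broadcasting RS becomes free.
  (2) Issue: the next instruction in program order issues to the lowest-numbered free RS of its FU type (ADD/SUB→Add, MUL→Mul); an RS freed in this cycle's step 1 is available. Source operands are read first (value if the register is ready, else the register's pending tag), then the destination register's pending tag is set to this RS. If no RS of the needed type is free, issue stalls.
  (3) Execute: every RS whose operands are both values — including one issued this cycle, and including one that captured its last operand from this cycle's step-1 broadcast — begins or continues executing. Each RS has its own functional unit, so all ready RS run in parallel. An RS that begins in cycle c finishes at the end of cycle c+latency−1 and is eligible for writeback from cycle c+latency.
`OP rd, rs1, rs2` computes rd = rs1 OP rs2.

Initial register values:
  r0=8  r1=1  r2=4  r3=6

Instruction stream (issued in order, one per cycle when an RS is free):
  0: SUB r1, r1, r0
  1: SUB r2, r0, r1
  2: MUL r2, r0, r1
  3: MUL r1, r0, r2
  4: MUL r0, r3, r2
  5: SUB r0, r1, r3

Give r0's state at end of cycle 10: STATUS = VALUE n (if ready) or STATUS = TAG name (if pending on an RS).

cycle 1: issue SUB r1<-Add1 // r0:8,r1:Add1,r2:4,r3:6
cycle 2: issue SUB r2<-Add2 // r0:8,r1:Add1,r2:Add2,r3:6
cycle 3: CDB Add1=-7; issue MUL r2<-Mul1 // r0:8,r1:-7,r2:Mul1,r3:6
cycle 4: issue MUL r1<-Mul2 // r0:8,r1:Mul2,r2:Mul1,r3:6
cycle 5: CDB Add2=15; stall // r0:8,r1:Mul2,r2:Mul1,r3:6
cycle 6: stall // r0:8,r1:Mul2,r2:Mul1,r3:6
cycle 7: stall // r0:8,r1:Mul2,r2:Mul1,r3:6
cycle 8: CDB Mul1=-56; issue MUL r0<-Mul1 // r0:Mul1,r1:Mul2,r2:-56,r3:6
cycle 9: issue SUB r0<-Add1 // r0:Add1,r1:Mul2,r2:-56,r3:6
cycle 10: - // r0:Add1,r1:Mul2,r2:-56,r3:6

STATUS = TAG Add1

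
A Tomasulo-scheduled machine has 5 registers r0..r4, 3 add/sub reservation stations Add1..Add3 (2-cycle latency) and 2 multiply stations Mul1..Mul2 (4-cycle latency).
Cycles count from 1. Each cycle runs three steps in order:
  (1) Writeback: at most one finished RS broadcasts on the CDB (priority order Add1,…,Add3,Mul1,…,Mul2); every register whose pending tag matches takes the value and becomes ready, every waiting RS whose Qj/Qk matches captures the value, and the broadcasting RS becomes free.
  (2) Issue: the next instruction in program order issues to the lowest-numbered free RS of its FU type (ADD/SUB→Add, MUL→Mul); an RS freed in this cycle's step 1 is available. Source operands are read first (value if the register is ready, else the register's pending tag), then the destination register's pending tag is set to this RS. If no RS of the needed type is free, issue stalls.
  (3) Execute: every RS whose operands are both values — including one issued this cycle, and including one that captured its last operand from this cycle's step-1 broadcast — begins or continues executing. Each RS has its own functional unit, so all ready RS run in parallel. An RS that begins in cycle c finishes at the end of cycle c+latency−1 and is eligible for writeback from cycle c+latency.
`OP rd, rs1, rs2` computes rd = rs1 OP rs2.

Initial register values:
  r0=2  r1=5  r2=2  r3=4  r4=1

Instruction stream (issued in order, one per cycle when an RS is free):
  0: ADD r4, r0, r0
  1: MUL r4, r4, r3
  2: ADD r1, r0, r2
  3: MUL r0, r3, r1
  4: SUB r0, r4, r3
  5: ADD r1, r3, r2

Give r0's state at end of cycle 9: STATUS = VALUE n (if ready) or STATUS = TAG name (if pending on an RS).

STATUS = VALUE 12

  c1: issue ADD r4<-Add1  regs: r0:2,r1:5,r2:2,r3:4,r4:Add1
  c2: issue MUL r4<-Mul1  regs: r0:2,r1:5,r2:2,r3:4,r4:Mul1
  c3: CDB Add1=4; issue ADD r1<-Add1  regs: r0:2,r1:Add1,r2:2,r3:4,r4:Mul1
  c4: issue MUL r0<-Mul2  regs: r0:Mul2,r1:Add1,r2:2,r3:4,r4:Mul1
  c5: CDB Add1=4; issue SUB r0<-Add1  regs: r0:Add1,r1:4,r2:2,r3:4,r4:Mul1
  c6: issue ADD r1<-Add2  regs: r0:Add1,r1:Add2,r2:2,r3:4,r4:Mul1
  c7: CDB Mul1=16  regs: r0:Add1,r1:Add2,r2:2,r3:4,r4:16
  c8: CDB Add2=6  regs: r0:Add1,r1:6,r2:2,r3:4,r4:16
  c9: CDB Add1=12  regs: r0:12,r1:6,r2:2,r3:4,r4:16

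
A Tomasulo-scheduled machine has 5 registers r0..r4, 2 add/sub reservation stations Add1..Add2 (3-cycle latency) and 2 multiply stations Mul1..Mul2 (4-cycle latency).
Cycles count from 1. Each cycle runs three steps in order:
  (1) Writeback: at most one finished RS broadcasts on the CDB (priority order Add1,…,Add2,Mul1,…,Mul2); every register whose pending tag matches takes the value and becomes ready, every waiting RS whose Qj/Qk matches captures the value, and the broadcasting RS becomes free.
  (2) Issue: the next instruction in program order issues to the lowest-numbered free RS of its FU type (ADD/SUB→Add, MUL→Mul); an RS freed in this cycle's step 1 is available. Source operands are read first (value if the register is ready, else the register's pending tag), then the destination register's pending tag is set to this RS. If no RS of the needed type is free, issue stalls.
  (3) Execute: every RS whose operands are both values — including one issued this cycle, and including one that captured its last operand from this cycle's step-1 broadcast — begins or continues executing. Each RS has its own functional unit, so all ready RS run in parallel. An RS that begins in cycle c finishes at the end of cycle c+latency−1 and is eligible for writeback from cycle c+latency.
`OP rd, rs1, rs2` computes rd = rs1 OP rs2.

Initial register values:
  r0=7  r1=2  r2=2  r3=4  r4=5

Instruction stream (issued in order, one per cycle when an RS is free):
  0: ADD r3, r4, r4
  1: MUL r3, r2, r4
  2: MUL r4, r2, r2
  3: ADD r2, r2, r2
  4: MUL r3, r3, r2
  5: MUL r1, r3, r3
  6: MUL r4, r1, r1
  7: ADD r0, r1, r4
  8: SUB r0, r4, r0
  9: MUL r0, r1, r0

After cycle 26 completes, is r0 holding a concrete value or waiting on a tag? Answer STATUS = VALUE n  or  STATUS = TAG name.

c1: issue ADD r3<-Add1 | r0:7,r1:2,r2:2,r3:Add1,r4:5
c2: issue MUL r3<-Mul1 | r0:7,r1:2,r2:2,r3:Mul1,r4:5
c3: issue MUL r4<-Mul2 | r0:7,r1:2,r2:2,r3:Mul1,r4:Mul2
c4: CDB Add1=10; issue ADD r2<-Add1 | r0:7,r1:2,r2:Add1,r3:Mul1,r4:Mul2
c5: stall | r0:7,r1:2,r2:Add1,r3:Mul1,r4:Mul2
c6: CDB Mul1=10; issue MUL r3<-Mul1 | r0:7,r1:2,r2:Add1,r3:Mul1,r4:Mul2
c7: CDB Add1=4; stall | r0:7,r1:2,r2:4,r3:Mul1,r4:Mul2
c8: CDB Mul2=4; issue MUL r1<-Mul2 | r0:7,r1:Mul2,r2:4,r3:Mul1,r4:4
c9: stall | r0:7,r1:Mul2,r2:4,r3:Mul1,r4:4
c10: stall | r0:7,r1:Mul2,r2:4,r3:Mul1,r4:4
c11: CDB Mul1=40; issue MUL r4<-Mul1 | r0:7,r1:Mul2,r2:4,r3:40,r4:Mul1
c12: issue ADD r0<-Add1 | r0:Add1,r1:Mul2,r2:4,r3:40,r4:Mul1
c13: issue SUB r0<-Add2 | r0:Add2,r1:Mul2,r2:4,r3:40,r4:Mul1
c14: stall | r0:Add2,r1:Mul2,r2:4,r3:40,r4:Mul1
c15: CDB Mul2=1600; issue MUL r0<-Mul2 | r0:Mul2,r1:1600,r2:4,r3:40,r4:Mul1
c16: - | r0:Mul2,r1:1600,r2:4,r3:40,r4:Mul1
c17: - | r0:Mul2,r1:1600,r2:4,r3:40,r4:Mul1
c18: - | r0:Mul2,r1:1600,r2:4,r3:40,r4:Mul1
c19: CDB Mul1=2560000 | r0:Mul2,r1:1600,r2:4,r3:40,r4:2560000
c20: - | r0:Mul2,r1:1600,r2:4,r3:40,r4:2560000
c21: - | r0:Mul2,r1:1600,r2:4,r3:40,r4:2560000
c22: CDB Add1=2561600 | r0:Mul2,r1:1600,r2:4,r3:40,r4:2560000
c23: - | r0:Mul2,r1:1600,r2:4,r3:40,r4:2560000
c24: - | r0:Mul2,r1:1600,r2:4,r3:40,r4:2560000
c25: CDB Add2=-1600 | r0:Mul2,r1:1600,r2:4,r3:40,r4:2560000
c26: - | r0:Mul2,r1:1600,r2:4,r3:40,r4:2560000

STATUS = TAG Mul2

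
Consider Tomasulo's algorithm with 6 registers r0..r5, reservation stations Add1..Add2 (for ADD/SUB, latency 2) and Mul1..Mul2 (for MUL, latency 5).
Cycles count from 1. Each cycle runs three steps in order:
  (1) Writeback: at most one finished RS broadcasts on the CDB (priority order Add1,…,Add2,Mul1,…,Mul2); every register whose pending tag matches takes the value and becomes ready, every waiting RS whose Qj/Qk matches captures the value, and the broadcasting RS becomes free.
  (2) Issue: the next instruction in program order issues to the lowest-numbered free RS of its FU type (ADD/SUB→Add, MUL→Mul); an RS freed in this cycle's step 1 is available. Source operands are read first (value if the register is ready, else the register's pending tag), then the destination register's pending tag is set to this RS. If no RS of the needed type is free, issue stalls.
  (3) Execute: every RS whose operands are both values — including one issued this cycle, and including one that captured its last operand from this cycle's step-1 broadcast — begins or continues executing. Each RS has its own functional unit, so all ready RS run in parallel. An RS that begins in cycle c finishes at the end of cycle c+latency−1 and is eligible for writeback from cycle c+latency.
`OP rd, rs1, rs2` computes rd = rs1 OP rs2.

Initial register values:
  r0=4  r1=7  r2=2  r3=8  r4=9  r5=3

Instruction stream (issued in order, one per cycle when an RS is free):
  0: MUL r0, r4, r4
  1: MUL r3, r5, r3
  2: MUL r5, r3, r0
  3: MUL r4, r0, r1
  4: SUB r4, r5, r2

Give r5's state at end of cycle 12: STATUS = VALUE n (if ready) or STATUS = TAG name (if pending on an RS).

STATUS = VALUE 1944

c1: issue MUL r0<-Mul1 | r0:Mul1,r1:7,r2:2,r3:8,r4:9,r5:3
c2: issue MUL r3<-Mul2 | r0:Mul1,r1:7,r2:2,r3:Mul2,r4:9,r5:3
c3: stall | r0:Mul1,r1:7,r2:2,r3:Mul2,r4:9,r5:3
c4: stall | r0:Mul1,r1:7,r2:2,r3:Mul2,r4:9,r5:3
c5: stall | r0:Mul1,r1:7,r2:2,r3:Mul2,r4:9,r5:3
c6: CDB Mul1=81; issue MUL r5<-Mul1 | r0:81,r1:7,r2:2,r3:Mul2,r4:9,r5:Mul1
c7: CDB Mul2=24; issue MUL r4<-Mul2 | r0:81,r1:7,r2:2,r3:24,r4:Mul2,r5:Mul1
c8: issue SUB r4<-Add1 | r0:81,r1:7,r2:2,r3:24,r4:Add1,r5:Mul1
c9: - | r0:81,r1:7,r2:2,r3:24,r4:Add1,r5:Mul1
c10: - | r0:81,r1:7,r2:2,r3:24,r4:Add1,r5:Mul1
c11: - | r0:81,r1:7,r2:2,r3:24,r4:Add1,r5:Mul1
c12: CDB Mul1=1944 | r0:81,r1:7,r2:2,r3:24,r4:Add1,r5:1944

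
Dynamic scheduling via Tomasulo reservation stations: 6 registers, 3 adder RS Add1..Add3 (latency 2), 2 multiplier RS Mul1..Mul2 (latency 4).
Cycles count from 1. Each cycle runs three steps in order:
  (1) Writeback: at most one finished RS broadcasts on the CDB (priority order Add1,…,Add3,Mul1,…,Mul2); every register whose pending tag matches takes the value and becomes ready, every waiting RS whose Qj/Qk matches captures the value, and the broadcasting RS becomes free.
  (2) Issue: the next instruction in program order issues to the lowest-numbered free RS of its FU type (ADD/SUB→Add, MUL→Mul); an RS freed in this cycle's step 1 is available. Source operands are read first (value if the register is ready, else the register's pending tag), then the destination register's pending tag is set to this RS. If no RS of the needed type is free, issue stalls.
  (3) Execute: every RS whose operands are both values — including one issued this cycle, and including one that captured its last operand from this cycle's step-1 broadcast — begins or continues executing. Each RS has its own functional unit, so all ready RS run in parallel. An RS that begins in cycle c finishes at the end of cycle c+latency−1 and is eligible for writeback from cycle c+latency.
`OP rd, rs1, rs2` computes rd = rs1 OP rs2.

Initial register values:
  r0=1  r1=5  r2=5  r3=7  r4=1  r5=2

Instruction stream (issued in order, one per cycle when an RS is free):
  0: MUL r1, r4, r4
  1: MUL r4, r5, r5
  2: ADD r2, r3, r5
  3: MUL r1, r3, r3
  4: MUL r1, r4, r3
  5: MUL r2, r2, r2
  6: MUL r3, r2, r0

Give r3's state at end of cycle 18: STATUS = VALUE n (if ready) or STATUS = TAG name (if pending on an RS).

  c1: issue MUL r1<-Mul1  regs: r0:1,r1:Mul1,r2:5,r3:7,r4:1,r5:2
  c2: issue MUL r4<-Mul2  regs: r0:1,r1:Mul1,r2:5,r3:7,r4:Mul2,r5:2
  c3: issue ADD r2<-Add1  regs: r0:1,r1:Mul1,r2:Add1,r3:7,r4:Mul2,r5:2
  c4: stall  regs: r0:1,r1:Mul1,r2:Add1,r3:7,r4:Mul2,r5:2
  c5: CDB Add1=9; stall  regs: r0:1,r1:Mul1,r2:9,r3:7,r4:Mul2,r5:2
  c6: CDB Mul1=1; issue MUL r1<-Mul1  regs: r0:1,r1:Mul1,r2:9,r3:7,r4:Mul2,r5:2
  c7: CDB Mul2=4; issue MUL r1<-Mul2  regs: r0:1,r1:Mul2,r2:9,r3:7,r4:4,r5:2
  c8: stall  regs: r0:1,r1:Mul2,r2:9,r3:7,r4:4,r5:2
  c9: stall  regs: r0:1,r1:Mul2,r2:9,r3:7,r4:4,r5:2
  c10: CDB Mul1=49; issue MUL r2<-Mul1  regs: r0:1,r1:Mul2,r2:Mul1,r3:7,r4:4,r5:2
  c11: CDB Mul2=28; issue MUL r3<-Mul2  regs: r0:1,r1:28,r2:Mul1,r3:Mul2,r4:4,r5:2
  c12: -  regs: r0:1,r1:28,r2:Mul1,r3:Mul2,r4:4,r5:2
  c13: -  regs: r0:1,r1:28,r2:Mul1,r3:Mul2,r4:4,r5:2
  c14: CDB Mul1=81  regs: r0:1,r1:28,r2:81,r3:Mul2,r4:4,r5:2
  c15: -  regs: r0:1,r1:28,r2:81,r3:Mul2,r4:4,r5:2
  c16: -  regs: r0:1,r1:28,r2:81,r3:Mul2,r4:4,r5:2
  c17: -  regs: r0:1,r1:28,r2:81,r3:Mul2,r4:4,r5:2
  c18: CDB Mul2=81  regs: r0:1,r1:28,r2:81,r3:81,r4:4,r5:2

STATUS = VALUE 81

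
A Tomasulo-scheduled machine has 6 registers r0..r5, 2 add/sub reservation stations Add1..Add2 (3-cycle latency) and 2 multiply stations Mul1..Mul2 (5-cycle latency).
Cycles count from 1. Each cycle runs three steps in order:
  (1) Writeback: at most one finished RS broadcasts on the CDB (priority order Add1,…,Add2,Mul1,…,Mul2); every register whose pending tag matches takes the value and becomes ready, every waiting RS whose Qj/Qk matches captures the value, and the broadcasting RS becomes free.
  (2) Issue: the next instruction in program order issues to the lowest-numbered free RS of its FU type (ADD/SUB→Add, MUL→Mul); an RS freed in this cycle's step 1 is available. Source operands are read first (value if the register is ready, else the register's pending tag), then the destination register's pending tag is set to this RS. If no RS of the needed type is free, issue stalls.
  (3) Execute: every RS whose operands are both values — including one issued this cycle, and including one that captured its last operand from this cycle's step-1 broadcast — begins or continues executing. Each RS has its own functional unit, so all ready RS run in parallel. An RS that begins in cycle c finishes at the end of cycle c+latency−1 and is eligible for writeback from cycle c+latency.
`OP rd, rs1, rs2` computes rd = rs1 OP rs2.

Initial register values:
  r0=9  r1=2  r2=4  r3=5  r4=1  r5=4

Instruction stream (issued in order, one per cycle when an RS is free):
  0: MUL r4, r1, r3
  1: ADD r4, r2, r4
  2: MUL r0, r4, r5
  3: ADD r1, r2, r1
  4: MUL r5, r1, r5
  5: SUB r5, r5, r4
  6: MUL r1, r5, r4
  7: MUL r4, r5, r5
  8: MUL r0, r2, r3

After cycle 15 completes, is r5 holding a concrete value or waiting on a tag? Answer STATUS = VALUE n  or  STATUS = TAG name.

  c1: issue MUL r4<-Mul1  regs: r0:9,r1:2,r2:4,r3:5,r4:Mul1,r5:4
  c2: issue ADD r4<-Add1  regs: r0:9,r1:2,r2:4,r3:5,r4:Add1,r5:4
  c3: issue MUL r0<-Mul2  regs: r0:Mul2,r1:2,r2:4,r3:5,r4:Add1,r5:4
  c4: issue ADD r1<-Add2  regs: r0:Mul2,r1:Add2,r2:4,r3:5,r4:Add1,r5:4
  c5: stall  regs: r0:Mul2,r1:Add2,r2:4,r3:5,r4:Add1,r5:4
  c6: CDB Mul1=10; issue MUL r5<-Mul1  regs: r0:Mul2,r1:Add2,r2:4,r3:5,r4:Add1,r5:Mul1
  c7: CDB Add2=6; issue SUB r5<-Add2  regs: r0:Mul2,r1:6,r2:4,r3:5,r4:Add1,r5:Add2
  c8: stall  regs: r0:Mul2,r1:6,r2:4,r3:5,r4:Add1,r5:Add2
  c9: CDB Add1=14; stall  regs: r0:Mul2,r1:6,r2:4,r3:5,r4:14,r5:Add2
  c10: stall  regs: r0:Mul2,r1:6,r2:4,r3:5,r4:14,r5:Add2
  c11: stall  regs: r0:Mul2,r1:6,r2:4,r3:5,r4:14,r5:Add2
  c12: CDB Mul1=24; issue MUL r1<-Mul1  regs: r0:Mul2,r1:Mul1,r2:4,r3:5,r4:14,r5:Add2
  c13: stall  regs: r0:Mul2,r1:Mul1,r2:4,r3:5,r4:14,r5:Add2
  c14: CDB Mul2=56; issue MUL r4<-Mul2  regs: r0:56,r1:Mul1,r2:4,r3:5,r4:Mul2,r5:Add2
  c15: CDB Add2=10; stall  regs: r0:56,r1:Mul1,r2:4,r3:5,r4:Mul2,r5:10

STATUS = VALUE 10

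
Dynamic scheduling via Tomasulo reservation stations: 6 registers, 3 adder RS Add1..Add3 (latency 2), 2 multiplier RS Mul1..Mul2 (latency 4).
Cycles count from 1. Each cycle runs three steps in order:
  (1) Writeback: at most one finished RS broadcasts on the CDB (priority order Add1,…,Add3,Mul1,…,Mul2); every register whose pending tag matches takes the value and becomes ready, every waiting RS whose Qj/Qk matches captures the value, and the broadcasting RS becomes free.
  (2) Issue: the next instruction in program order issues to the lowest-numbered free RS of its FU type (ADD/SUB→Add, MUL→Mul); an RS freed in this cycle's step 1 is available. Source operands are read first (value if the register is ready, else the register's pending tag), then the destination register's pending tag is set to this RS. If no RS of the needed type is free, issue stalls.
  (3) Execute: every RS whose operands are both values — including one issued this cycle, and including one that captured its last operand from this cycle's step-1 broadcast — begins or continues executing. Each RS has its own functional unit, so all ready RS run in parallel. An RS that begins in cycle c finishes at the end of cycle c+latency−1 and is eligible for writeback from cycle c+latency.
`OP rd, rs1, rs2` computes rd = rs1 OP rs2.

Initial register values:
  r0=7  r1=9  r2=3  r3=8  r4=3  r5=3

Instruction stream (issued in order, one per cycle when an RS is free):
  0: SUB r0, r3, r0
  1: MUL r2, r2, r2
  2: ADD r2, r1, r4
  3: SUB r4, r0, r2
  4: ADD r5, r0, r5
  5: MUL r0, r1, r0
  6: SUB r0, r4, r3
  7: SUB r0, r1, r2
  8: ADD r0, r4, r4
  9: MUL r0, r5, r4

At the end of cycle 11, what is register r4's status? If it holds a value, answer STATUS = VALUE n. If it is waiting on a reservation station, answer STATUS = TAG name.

STATUS = VALUE -11

cycle 1: issue SUB r0<-Add1 // r0:Add1,r1:9,r2:3,r3:8,r4:3,r5:3
cycle 2: issue MUL r2<-Mul1 // r0:Add1,r1:9,r2:Mul1,r3:8,r4:3,r5:3
cycle 3: CDB Add1=1; issue ADD r2<-Add1 // r0:1,r1:9,r2:Add1,r3:8,r4:3,r5:3
cycle 4: issue SUB r4<-Add2 // r0:1,r1:9,r2:Add1,r3:8,r4:Add2,r5:3
cycle 5: CDB Add1=12; issue ADD r5<-Add1 // r0:1,r1:9,r2:12,r3:8,r4:Add2,r5:Add1
cycle 6: CDB Mul1=9; issue MUL r0<-Mul1 // r0:Mul1,r1:9,r2:12,r3:8,r4:Add2,r5:Add1
cycle 7: CDB Add1=4; issue SUB r0<-Add1 // r0:Add1,r1:9,r2:12,r3:8,r4:Add2,r5:4
cycle 8: CDB Add2=-11; issue SUB r0<-Add2 // r0:Add2,r1:9,r2:12,r3:8,r4:-11,r5:4
cycle 9: issue ADD r0<-Add3 // r0:Add3,r1:9,r2:12,r3:8,r4:-11,r5:4
cycle 10: CDB Add1=-19; issue MUL r0<-Mul2 // r0:Mul2,r1:9,r2:12,r3:8,r4:-11,r5:4
cycle 11: CDB Add2=-3 // r0:Mul2,r1:9,r2:12,r3:8,r4:-11,r5:4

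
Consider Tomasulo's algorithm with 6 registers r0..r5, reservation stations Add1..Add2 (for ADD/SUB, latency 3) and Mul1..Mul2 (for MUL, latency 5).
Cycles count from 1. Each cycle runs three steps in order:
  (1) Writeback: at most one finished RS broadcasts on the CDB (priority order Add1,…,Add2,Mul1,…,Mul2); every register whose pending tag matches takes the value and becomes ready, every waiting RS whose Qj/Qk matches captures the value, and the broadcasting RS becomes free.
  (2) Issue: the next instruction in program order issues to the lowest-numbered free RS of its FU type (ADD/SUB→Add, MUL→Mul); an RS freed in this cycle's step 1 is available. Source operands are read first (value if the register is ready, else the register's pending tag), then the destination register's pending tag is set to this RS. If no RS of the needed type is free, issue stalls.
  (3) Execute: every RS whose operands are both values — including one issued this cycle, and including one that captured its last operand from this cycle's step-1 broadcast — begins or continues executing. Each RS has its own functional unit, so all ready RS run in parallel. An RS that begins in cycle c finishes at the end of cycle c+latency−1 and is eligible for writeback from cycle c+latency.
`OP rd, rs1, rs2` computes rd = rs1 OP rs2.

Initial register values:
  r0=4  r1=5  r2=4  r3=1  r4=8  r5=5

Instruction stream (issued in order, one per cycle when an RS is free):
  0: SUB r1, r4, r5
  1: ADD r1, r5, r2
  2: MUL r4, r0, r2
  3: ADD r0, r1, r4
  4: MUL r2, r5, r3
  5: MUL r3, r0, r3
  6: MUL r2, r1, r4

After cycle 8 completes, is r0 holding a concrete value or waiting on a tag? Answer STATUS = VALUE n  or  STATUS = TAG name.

STATUS = TAG Add1

cycle 1: issue SUB r1<-Add1 // r0:4,r1:Add1,r2:4,r3:1,r4:8,r5:5
cycle 2: issue ADD r1<-Add2 // r0:4,r1:Add2,r2:4,r3:1,r4:8,r5:5
cycle 3: issue MUL r4<-Mul1 // r0:4,r1:Add2,r2:4,r3:1,r4:Mul1,r5:5
cycle 4: CDB Add1=3; issue ADD r0<-Add1 // r0:Add1,r1:Add2,r2:4,r3:1,r4:Mul1,r5:5
cycle 5: CDB Add2=9; issue MUL r2<-Mul2 // r0:Add1,r1:9,r2:Mul2,r3:1,r4:Mul1,r5:5
cycle 6: stall // r0:Add1,r1:9,r2:Mul2,r3:1,r4:Mul1,r5:5
cycle 7: stall // r0:Add1,r1:9,r2:Mul2,r3:1,r4:Mul1,r5:5
cycle 8: CDB Mul1=16; issue MUL r3<-Mul1 // r0:Add1,r1:9,r2:Mul2,r3:Mul1,r4:16,r5:5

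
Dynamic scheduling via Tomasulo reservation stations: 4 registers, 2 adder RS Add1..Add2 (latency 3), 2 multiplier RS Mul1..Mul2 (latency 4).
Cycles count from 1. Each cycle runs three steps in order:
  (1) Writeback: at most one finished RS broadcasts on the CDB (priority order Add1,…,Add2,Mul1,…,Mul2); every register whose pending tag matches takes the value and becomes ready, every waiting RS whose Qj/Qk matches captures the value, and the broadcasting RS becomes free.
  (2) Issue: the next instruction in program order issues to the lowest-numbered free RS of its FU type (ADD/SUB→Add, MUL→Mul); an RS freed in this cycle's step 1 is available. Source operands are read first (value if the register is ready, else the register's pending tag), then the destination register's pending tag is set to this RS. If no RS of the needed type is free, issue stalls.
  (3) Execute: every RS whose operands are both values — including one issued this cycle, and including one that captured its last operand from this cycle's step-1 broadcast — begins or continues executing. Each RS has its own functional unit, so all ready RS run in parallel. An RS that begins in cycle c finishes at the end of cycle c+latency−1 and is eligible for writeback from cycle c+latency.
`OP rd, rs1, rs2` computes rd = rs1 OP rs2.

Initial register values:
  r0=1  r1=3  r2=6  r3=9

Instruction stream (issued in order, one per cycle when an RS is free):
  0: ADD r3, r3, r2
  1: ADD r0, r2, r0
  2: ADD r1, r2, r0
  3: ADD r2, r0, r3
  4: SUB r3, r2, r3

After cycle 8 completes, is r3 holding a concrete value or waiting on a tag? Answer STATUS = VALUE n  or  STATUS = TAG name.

  c1: issue ADD r3<-Add1  regs: r0:1,r1:3,r2:6,r3:Add1
  c2: issue ADD r0<-Add2  regs: r0:Add2,r1:3,r2:6,r3:Add1
  c3: stall  regs: r0:Add2,r1:3,r2:6,r3:Add1
  c4: CDB Add1=15; issue ADD r1<-Add1  regs: r0:Add2,r1:Add1,r2:6,r3:15
  c5: CDB Add2=7; issue ADD r2<-Add2  regs: r0:7,r1:Add1,r2:Add2,r3:15
  c6: stall  regs: r0:7,r1:Add1,r2:Add2,r3:15
  c7: stall  regs: r0:7,r1:Add1,r2:Add2,r3:15
  c8: CDB Add1=13; issue SUB r3<-Add1  regs: r0:7,r1:13,r2:Add2,r3:Add1

STATUS = TAG Add1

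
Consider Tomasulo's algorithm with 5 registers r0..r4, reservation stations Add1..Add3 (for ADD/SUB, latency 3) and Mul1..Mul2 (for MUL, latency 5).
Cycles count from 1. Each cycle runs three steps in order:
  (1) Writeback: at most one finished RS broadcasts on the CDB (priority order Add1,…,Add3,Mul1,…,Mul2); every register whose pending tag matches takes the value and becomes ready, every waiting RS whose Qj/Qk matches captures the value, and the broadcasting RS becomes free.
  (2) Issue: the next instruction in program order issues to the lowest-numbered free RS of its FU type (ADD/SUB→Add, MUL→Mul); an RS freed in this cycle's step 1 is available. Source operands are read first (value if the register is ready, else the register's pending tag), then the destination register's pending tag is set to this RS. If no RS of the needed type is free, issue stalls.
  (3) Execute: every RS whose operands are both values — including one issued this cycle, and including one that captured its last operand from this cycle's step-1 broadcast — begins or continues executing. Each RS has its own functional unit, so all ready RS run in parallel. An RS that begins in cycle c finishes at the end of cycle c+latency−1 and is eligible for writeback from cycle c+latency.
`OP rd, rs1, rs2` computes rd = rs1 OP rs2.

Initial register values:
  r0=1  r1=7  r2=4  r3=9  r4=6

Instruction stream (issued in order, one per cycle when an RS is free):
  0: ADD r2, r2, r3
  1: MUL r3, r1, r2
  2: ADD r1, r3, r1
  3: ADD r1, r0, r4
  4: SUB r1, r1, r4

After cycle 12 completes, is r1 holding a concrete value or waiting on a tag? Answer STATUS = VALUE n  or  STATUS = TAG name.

STATUS = VALUE 1

  c1: issue ADD r2<-Add1  regs: r0:1,r1:7,r2:Add1,r3:9,r4:6
  c2: issue MUL r3<-Mul1  regs: r0:1,r1:7,r2:Add1,r3:Mul1,r4:6
  c3: issue ADD r1<-Add2  regs: r0:1,r1:Add2,r2:Add1,r3:Mul1,r4:6
  c4: CDB Add1=13; issue ADD r1<-Add1  regs: r0:1,r1:Add1,r2:13,r3:Mul1,r4:6
  c5: issue SUB r1<-Add3  regs: r0:1,r1:Add3,r2:13,r3:Mul1,r4:6
  c6: -  regs: r0:1,r1:Add3,r2:13,r3:Mul1,r4:6
  c7: CDB Add1=7  regs: r0:1,r1:Add3,r2:13,r3:Mul1,r4:6
  c8: -  regs: r0:1,r1:Add3,r2:13,r3:Mul1,r4:6
  c9: CDB Mul1=91  regs: r0:1,r1:Add3,r2:13,r3:91,r4:6
  c10: CDB Add3=1  regs: r0:1,r1:1,r2:13,r3:91,r4:6
  c11: -  regs: r0:1,r1:1,r2:13,r3:91,r4:6
  c12: CDB Add2=98  regs: r0:1,r1:1,r2:13,r3:91,r4:6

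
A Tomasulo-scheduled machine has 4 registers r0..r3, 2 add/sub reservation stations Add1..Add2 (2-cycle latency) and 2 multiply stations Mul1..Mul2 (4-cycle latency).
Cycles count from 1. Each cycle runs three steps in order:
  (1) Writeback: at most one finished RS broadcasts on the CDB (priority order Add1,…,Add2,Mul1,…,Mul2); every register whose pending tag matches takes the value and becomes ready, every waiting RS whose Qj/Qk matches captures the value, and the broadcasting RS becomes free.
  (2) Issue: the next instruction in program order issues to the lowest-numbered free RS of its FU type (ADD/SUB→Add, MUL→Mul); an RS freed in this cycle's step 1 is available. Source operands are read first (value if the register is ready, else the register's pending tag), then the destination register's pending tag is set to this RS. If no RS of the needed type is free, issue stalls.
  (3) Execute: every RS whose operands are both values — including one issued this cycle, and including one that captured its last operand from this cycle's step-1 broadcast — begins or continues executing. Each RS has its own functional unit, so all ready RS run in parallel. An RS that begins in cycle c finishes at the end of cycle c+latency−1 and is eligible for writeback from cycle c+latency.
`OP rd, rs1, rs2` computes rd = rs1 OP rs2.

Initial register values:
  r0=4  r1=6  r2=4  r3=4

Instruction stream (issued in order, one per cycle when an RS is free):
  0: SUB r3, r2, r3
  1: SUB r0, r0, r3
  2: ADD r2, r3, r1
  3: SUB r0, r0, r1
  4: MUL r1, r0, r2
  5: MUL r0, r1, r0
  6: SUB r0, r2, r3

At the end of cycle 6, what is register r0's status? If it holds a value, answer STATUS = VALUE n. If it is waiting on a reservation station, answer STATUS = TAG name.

STATUS = TAG Add1

c1: issue SUB r3<-Add1 | r0:4,r1:6,r2:4,r3:Add1
c2: issue SUB r0<-Add2 | r0:Add2,r1:6,r2:4,r3:Add1
c3: CDB Add1=0; issue ADD r2<-Add1 | r0:Add2,r1:6,r2:Add1,r3:0
c4: stall | r0:Add2,r1:6,r2:Add1,r3:0
c5: CDB Add1=6; issue SUB r0<-Add1 | r0:Add1,r1:6,r2:6,r3:0
c6: CDB Add2=4; issue MUL r1<-Mul1 | r0:Add1,r1:Mul1,r2:6,r3:0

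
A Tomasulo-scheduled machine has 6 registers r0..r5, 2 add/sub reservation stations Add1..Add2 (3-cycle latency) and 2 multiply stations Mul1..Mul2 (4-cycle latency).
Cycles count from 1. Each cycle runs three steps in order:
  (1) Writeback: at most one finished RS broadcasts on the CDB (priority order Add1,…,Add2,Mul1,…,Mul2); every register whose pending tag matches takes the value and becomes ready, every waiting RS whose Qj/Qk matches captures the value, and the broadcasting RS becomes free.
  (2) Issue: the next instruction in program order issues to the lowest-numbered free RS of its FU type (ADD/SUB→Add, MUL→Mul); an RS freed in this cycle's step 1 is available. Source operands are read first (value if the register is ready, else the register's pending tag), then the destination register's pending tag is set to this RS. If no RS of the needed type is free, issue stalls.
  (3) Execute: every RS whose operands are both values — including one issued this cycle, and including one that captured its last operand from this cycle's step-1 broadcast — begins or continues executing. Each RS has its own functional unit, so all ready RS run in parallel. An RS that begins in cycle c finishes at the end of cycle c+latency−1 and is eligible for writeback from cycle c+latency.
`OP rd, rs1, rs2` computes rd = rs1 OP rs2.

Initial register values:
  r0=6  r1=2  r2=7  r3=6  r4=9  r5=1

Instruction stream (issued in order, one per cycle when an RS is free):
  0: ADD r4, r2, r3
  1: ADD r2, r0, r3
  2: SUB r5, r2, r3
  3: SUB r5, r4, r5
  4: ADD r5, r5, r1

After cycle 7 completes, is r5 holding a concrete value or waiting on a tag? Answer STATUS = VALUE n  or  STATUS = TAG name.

STATUS = TAG Add2

  c1: issue ADD r4<-Add1  regs: r0:6,r1:2,r2:7,r3:6,r4:Add1,r5:1
  c2: issue ADD r2<-Add2  regs: r0:6,r1:2,r2:Add2,r3:6,r4:Add1,r5:1
  c3: stall  regs: r0:6,r1:2,r2:Add2,r3:6,r4:Add1,r5:1
  c4: CDB Add1=13; issue SUB r5<-Add1  regs: r0:6,r1:2,r2:Add2,r3:6,r4:13,r5:Add1
  c5: CDB Add2=12; issue SUB r5<-Add2  regs: r0:6,r1:2,r2:12,r3:6,r4:13,r5:Add2
  c6: stall  regs: r0:6,r1:2,r2:12,r3:6,r4:13,r5:Add2
  c7: stall  regs: r0:6,r1:2,r2:12,r3:6,r4:13,r5:Add2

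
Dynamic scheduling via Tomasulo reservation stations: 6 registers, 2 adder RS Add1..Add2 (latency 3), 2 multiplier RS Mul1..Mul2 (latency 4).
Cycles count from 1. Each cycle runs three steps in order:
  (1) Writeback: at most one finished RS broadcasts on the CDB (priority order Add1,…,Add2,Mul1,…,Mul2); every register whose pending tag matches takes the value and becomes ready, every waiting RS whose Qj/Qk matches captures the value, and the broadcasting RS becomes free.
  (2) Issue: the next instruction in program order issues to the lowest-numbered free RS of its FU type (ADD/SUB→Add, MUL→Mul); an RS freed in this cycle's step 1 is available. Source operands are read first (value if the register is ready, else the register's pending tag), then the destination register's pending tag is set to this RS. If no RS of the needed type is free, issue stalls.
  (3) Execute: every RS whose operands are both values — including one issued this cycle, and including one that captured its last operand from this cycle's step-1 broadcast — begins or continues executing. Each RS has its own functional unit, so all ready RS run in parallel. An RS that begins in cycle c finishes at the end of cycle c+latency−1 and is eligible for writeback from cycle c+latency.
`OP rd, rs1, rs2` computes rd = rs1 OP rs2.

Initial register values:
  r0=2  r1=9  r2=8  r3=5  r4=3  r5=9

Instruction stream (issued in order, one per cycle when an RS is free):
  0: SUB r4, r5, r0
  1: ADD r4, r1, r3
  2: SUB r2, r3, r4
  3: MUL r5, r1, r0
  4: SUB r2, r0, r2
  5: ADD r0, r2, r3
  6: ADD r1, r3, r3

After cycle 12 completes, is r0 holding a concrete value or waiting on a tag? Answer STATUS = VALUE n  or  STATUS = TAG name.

  c1: issue SUB r4<-Add1  regs: r0:2,r1:9,r2:8,r3:5,r4:Add1,r5:9
  c2: issue ADD r4<-Add2  regs: r0:2,r1:9,r2:8,r3:5,r4:Add2,r5:9
  c3: stall  regs: r0:2,r1:9,r2:8,r3:5,r4:Add2,r5:9
  c4: CDB Add1=7; issue SUB r2<-Add1  regs: r0:2,r1:9,r2:Add1,r3:5,r4:Add2,r5:9
  c5: CDB Add2=14; issue MUL r5<-Mul1  regs: r0:2,r1:9,r2:Add1,r3:5,r4:14,r5:Mul1
  c6: issue SUB r2<-Add2  regs: r0:2,r1:9,r2:Add2,r3:5,r4:14,r5:Mul1
  c7: stall  regs: r0:2,r1:9,r2:Add2,r3:5,r4:14,r5:Mul1
  c8: CDB Add1=-9; issue ADD r0<-Add1  regs: r0:Add1,r1:9,r2:Add2,r3:5,r4:14,r5:Mul1
  c9: CDB Mul1=18; stall  regs: r0:Add1,r1:9,r2:Add2,r3:5,r4:14,r5:18
  c10: stall  regs: r0:Add1,r1:9,r2:Add2,r3:5,r4:14,r5:18
  c11: CDB Add2=11; issue ADD r1<-Add2  regs: r0:Add1,r1:Add2,r2:11,r3:5,r4:14,r5:18
  c12: -  regs: r0:Add1,r1:Add2,r2:11,r3:5,r4:14,r5:18

STATUS = TAG Add1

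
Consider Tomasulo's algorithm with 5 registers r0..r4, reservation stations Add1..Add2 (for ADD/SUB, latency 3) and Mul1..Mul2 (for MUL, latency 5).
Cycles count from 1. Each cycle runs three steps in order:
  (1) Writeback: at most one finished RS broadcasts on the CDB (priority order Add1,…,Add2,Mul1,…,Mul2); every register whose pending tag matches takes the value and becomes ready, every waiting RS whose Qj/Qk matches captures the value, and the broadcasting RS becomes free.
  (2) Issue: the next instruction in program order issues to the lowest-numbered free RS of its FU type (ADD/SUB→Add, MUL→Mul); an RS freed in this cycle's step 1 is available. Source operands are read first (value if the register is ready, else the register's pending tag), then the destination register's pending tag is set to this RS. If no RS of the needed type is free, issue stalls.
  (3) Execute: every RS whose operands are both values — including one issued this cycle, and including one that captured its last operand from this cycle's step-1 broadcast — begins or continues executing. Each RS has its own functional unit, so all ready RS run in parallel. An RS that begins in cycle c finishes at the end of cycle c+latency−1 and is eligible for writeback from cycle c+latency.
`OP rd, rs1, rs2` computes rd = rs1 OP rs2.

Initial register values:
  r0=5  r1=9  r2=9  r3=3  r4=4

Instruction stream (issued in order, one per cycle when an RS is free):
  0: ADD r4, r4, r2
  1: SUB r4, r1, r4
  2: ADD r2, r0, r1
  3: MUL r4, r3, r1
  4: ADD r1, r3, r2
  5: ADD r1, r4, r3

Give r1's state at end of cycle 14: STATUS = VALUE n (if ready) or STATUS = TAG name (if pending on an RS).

STATUS = VALUE 30

c1: issue ADD r4<-Add1 | r0:5,r1:9,r2:9,r3:3,r4:Add1
c2: issue SUB r4<-Add2 | r0:5,r1:9,r2:9,r3:3,r4:Add2
c3: stall | r0:5,r1:9,r2:9,r3:3,r4:Add2
c4: CDB Add1=13; issue ADD r2<-Add1 | r0:5,r1:9,r2:Add1,r3:3,r4:Add2
c5: issue MUL r4<-Mul1 | r0:5,r1:9,r2:Add1,r3:3,r4:Mul1
c6: stall | r0:5,r1:9,r2:Add1,r3:3,r4:Mul1
c7: CDB Add1=14; issue ADD r1<-Add1 | r0:5,r1:Add1,r2:14,r3:3,r4:Mul1
c8: CDB Add2=-4; issue ADD r1<-Add2 | r0:5,r1:Add2,r2:14,r3:3,r4:Mul1
c9: - | r0:5,r1:Add2,r2:14,r3:3,r4:Mul1
c10: CDB Add1=17 | r0:5,r1:Add2,r2:14,r3:3,r4:Mul1
c11: CDB Mul1=27 | r0:5,r1:Add2,r2:14,r3:3,r4:27
c12: - | r0:5,r1:Add2,r2:14,r3:3,r4:27
c13: - | r0:5,r1:Add2,r2:14,r3:3,r4:27
c14: CDB Add2=30 | r0:5,r1:30,r2:14,r3:3,r4:27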